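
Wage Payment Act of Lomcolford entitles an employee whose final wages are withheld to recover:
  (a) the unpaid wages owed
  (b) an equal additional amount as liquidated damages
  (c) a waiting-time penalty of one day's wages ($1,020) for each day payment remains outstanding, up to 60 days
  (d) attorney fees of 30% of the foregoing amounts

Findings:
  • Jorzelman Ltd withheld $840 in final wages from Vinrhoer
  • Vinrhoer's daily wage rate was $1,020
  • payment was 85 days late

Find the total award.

Liquidated damages (equal amount): $840
Penalty days: min(85, 60) = 60
Waiting-time penalty: 60 × $1,020 = $61,200
Subtotal: $840 + $840 + $61,200 = $62,880
Attorney fees: 30% of $62,880 = $18,864
Total award: $62,880 + $18,864 = $81,744

$81,744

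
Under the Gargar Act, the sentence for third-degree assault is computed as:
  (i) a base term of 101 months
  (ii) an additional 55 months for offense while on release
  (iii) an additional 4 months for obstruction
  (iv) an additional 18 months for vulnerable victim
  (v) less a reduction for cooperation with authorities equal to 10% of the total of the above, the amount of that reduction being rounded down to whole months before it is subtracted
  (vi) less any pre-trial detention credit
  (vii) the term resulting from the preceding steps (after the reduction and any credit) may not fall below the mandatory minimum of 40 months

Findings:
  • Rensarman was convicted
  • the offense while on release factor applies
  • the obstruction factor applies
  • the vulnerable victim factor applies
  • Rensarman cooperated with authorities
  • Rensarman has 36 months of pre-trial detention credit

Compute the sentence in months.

Sentence: 125 months

Offense while on release enhancement: +55 months
Obstruction enhancement: +4 months
Vulnerable victim enhancement: +18 months
Adjusted term: 101 months + 55 months + 4 months + 18 months = 178 months
Cooperation with authorities reduction: 10% of 178 months = 17 months (rounded down)
After reduction: 178 − 17 = 161 months
Less pre-trial detention credit: 161 months − 36 months = 125 months
Minimum 40 months: 125 months meets the minimum, no increase.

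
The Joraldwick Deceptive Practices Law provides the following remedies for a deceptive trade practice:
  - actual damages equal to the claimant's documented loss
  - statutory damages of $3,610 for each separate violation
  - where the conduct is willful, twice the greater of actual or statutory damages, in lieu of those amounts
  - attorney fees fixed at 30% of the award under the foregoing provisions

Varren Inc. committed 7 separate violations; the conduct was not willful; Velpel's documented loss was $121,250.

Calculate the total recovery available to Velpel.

$190,476

Statutory damages: 7 × $3,610 = $25,270
Conduct not willful: the in-lieu enhancement does not apply.
Actual plus statutory damages: $121,250 + $25,270 = $146,520
Attorney fees: 30% of $146,520 = $43,956
Total recovery: $146,520 + $43,956 = $190,476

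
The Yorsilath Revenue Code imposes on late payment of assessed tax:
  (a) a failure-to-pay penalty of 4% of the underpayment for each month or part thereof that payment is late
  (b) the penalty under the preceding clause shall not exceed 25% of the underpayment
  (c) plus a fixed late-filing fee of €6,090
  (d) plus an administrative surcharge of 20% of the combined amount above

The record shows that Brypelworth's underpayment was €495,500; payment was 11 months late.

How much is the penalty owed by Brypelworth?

Accrued rate: 4% × 11 = 44%, capped at 25% → 25%
Failure-to-pay penalty: 25% of €495,500 = €123,875
Penalty before surcharge: €123,875 + €6,090 = €129,965
Administrative surcharge: 20% of €129,965 = €25,993
Total penalty: €129,965 + €25,993 = €155,958

Penalty: €155,958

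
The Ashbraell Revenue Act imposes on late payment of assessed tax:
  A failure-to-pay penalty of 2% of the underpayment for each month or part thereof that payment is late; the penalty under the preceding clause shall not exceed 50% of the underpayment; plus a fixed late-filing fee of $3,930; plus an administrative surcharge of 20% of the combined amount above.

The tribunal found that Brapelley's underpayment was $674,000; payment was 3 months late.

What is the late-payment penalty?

Accrued rate: 2% × 3 = 6%, capped at 50% → 6%
Failure-to-pay penalty: 6% of $674,000 = $40,440
Penalty before surcharge: $40,440 + $3,930 = $44,370
Administrative surcharge: 20% of $44,370 = $8,874
Total penalty: $44,370 + $8,874 = $53,244

$53,244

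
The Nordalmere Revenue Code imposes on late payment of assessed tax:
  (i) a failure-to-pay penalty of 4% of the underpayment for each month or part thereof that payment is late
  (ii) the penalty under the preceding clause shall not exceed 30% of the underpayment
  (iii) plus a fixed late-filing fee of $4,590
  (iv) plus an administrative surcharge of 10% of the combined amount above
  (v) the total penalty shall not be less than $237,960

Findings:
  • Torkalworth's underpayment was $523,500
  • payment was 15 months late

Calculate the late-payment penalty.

Accrued rate: 4% × 15 = 60%, capped at 30% → 30%
Failure-to-pay penalty: 30% of $523,500 = $157,050
Penalty before surcharge: $157,050 + $4,590 = $161,640
Administrative surcharge: 10% of $161,640 = $16,164
Total penalty: $161,640 + $16,164 = $177,804
Minimum $237,960: $177,804 is below the minimum → $237,960

$237,960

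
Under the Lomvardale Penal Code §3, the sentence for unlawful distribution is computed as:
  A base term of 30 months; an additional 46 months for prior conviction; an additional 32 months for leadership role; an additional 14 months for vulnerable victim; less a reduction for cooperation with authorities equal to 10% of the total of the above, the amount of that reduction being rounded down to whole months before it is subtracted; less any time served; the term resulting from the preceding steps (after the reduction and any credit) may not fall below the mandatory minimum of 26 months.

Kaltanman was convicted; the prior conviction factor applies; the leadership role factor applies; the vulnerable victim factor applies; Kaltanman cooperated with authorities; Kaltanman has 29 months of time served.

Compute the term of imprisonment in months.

81 months

Prior conviction enhancement: +46 months
Leadership role enhancement: +32 months
Vulnerable victim enhancement: +14 months
Adjusted term: 30 months + 46 months + 32 months + 14 months = 122 months
Cooperation with authorities reduction: 10% of 122 months = 12 months (rounded down)
After reduction: 122 − 12 = 110 months
Less time served: 110 months − 29 months = 81 months
Minimum 26 months: 81 months meets the minimum, no increase.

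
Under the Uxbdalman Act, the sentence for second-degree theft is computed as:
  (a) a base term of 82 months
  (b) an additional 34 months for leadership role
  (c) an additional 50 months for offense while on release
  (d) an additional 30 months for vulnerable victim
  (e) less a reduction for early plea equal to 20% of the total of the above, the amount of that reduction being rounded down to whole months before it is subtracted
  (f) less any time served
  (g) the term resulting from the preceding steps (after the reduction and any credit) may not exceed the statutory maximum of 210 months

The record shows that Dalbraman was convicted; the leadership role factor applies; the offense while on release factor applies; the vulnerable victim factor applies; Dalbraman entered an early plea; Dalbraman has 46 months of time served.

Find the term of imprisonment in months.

Leadership role enhancement: +34 months
Offense while on release enhancement: +50 months
Vulnerable victim enhancement: +30 months
Adjusted term: 82 months + 34 months + 50 months + 30 months = 196 months
Early plea reduction: 20% of 196 months = 39 months (rounded down)
After reduction: 196 − 39 = 157 months
Less time served: 157 months − 46 months = 111 months
Cap at 210 months: 111 months is within the cap, no reduction.

Sentence: 111 months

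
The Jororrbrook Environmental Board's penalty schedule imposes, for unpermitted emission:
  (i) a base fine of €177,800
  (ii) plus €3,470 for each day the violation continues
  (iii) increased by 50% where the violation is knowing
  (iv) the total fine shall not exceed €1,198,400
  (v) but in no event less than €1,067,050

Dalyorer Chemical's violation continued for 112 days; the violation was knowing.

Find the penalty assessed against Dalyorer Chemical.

Per-day component: 112 × €3,470 = €388,640
Base plus per-day: €177,800 + €388,640 = €566,440
Enhancement: 50% of €566,440 = €283,220
Enhanced fine: €566,440 + €283,220 = €849,660
Cap at €1,198,400: €849,660 is within the cap, no reduction.
Minimum €1,067,050: €849,660 is below the minimum → €1,067,050

Civil penalty: €1,067,050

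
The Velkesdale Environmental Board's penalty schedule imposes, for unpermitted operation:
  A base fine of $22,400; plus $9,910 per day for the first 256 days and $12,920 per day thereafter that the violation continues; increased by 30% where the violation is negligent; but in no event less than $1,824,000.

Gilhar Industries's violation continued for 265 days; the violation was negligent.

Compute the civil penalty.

$3,478,332

First 256 days: 256 × $9,910 = $2,536,960
Remaining days: (265 − 256) × $12,920 = $116,280
Per-day component: $2,536,960 + $116,280 = $2,653,240
Base plus per-day: $22,400 + $2,653,240 = $2,675,640
Enhancement: 30% of $2,675,640 = $802,692
Enhanced fine: $2,675,640 + $802,692 = $3,478,332
Minimum $1,824,000: $3,478,332 meets the minimum, no increase.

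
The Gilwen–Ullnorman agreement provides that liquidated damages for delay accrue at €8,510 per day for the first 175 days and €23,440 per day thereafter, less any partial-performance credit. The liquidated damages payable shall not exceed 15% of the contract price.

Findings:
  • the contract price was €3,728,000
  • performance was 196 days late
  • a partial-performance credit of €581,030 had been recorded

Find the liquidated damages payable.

First 175 days: 175 × €8,510 = €1,489,250
Remaining days: (196 − 175) × €23,440 = €492,240
Accrued per-day damages: €1,489,250 + €492,240 = €1,981,490
Less partial-performance credit: €1,981,490 − €581,030 = €1,400,460
Cap: 15% of €3,728,000 = €559,200
Cap at €559,200: €1,400,460 exceeds the cap → €559,200

€559,200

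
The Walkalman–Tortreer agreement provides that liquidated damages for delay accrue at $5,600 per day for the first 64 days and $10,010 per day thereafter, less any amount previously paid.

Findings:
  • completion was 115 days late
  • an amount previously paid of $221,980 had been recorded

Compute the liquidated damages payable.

$646,930

First 64 days: 64 × $5,600 = $358,400
Remaining days: (115 − 64) × $10,010 = $510,510
Accrued per-day damages: $358,400 + $510,510 = $868,910
Less amount previously paid: $868,910 − $221,980 = $646,930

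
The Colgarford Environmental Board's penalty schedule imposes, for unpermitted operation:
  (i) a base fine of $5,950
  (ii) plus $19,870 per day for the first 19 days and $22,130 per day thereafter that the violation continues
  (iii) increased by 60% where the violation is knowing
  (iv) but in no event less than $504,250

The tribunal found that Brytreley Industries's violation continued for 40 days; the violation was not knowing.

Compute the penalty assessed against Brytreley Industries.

First 19 days: 19 × $19,870 = $377,530
Remaining days: (40 − 19) × $22,130 = $464,730
Per-day component: $377,530 + $464,730 = $842,260
Base plus per-day: $5,950 + $842,260 = $848,210
The violation was not knowing: no 60% increase.
Minimum $504,250: $848,210 meets the minimum, no increase.

$848,210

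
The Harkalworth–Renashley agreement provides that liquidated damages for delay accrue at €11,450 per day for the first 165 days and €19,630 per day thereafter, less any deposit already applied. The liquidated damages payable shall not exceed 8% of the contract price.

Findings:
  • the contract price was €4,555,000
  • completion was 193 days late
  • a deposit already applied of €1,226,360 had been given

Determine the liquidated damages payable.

First 165 days: 165 × €11,450 = €1,889,250
Remaining days: (193 − 165) × €19,630 = €549,640
Accrued per-day damages: €1,889,250 + €549,640 = €2,438,890
Less deposit already applied: €2,438,890 − €1,226,360 = €1,212,530
Cap: 8% of €4,555,000 = €364,400
Cap at €364,400: €1,212,530 exceeds the cap → €364,400

€364,400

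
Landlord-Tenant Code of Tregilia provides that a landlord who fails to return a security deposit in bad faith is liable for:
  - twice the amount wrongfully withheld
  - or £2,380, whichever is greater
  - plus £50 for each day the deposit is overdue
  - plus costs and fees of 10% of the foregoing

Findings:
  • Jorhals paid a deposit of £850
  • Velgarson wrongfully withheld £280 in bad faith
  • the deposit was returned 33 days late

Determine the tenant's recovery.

£4,433

Doubled: 2 × £280 = £560
Minimum £2,380: £560 is below the minimum → £2,380
Late-return penalty: 33 × £50 = £1,650
Damages plus late penalty: £2,380 + £1,650 = £4,030
Costs and fees: 10% of £4,030 = £403
Total recovery: £4,030 + £403 = £4,433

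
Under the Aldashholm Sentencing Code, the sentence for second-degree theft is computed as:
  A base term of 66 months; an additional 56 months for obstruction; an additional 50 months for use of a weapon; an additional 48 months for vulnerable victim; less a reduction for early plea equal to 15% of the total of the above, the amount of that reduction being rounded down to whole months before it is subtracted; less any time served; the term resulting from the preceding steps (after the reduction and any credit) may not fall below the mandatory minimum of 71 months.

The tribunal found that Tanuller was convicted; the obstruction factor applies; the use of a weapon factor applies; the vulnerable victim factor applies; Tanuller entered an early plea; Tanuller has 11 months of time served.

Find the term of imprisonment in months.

Sentence: 176 months

Obstruction enhancement: +56 months
Use of a weapon enhancement: +50 months
Vulnerable victim enhancement: +48 months
Adjusted term: 66 months + 56 months + 50 months + 48 months = 220 months
Early plea reduction: 15% of 220 months = 33 months (rounded down)
After reduction: 220 − 33 = 187 months
Less time served: 187 months − 11 months = 176 months
Minimum 71 months: 176 months meets the minimum, no increase.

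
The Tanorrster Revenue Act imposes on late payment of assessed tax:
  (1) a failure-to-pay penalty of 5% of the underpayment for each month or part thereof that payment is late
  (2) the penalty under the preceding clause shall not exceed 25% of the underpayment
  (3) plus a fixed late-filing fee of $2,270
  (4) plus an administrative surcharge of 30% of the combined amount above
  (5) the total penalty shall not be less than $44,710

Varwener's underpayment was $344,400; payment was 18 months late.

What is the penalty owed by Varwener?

Accrued rate: 5% × 18 = 90%, capped at 25% → 25%
Failure-to-pay penalty: 25% of $344,400 = $86,100
Penalty before surcharge: $86,100 + $2,270 = $88,370
Administrative surcharge: 30% of $88,370 = $26,511
Total penalty: $88,370 + $26,511 = $114,881
Minimum $44,710: $114,881 meets the minimum, no increase.

Penalty: $114,881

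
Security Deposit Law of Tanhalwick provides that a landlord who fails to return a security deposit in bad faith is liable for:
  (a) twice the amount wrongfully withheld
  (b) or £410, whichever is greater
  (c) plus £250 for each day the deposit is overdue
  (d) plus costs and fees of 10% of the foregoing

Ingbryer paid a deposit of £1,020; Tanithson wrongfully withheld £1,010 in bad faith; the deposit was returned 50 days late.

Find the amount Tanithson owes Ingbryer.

£15,972

Doubled: 2 × £1,010 = £2,020
Minimum £410: £2,020 meets the minimum, no increase.
Late-return penalty: 50 × £250 = £12,500
Damages plus late penalty: £2,020 + £12,500 = £14,520
Costs and fees: 10% of £14,520 = £1,452
Total recovery: £14,520 + £1,452 = £15,972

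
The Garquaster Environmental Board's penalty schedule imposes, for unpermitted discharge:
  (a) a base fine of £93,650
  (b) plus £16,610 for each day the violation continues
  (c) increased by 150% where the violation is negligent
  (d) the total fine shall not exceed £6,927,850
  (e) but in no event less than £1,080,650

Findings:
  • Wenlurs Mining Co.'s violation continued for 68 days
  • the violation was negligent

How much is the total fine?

Per-day component: 68 × £16,610 = £1,129,480
Base plus per-day: £93,650 + £1,129,480 = £1,223,130
Enhancement: 150% of £1,223,130 = £1,834,695
Enhanced fine: £1,223,130 + £1,834,695 = £3,057,825
Cap at £6,927,850: £3,057,825 is within the cap, no reduction.
Minimum £1,080,650: £3,057,825 meets the minimum, no increase.

Civil penalty: £3,057,825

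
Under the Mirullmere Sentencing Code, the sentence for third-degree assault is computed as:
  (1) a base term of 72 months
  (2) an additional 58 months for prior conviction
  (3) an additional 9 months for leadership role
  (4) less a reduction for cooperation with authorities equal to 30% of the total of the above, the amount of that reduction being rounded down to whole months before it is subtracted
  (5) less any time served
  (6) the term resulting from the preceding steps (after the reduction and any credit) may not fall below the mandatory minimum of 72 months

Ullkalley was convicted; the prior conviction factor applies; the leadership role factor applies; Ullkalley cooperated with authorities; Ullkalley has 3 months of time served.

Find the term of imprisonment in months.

95 months

Prior conviction enhancement: +58 months
Leadership role enhancement: +9 months
Adjusted term: 72 months + 58 months + 9 months = 139 months
Cooperation with authorities reduction: 30% of 139 months = 41 months (rounded down)
After reduction: 139 − 41 = 98 months
Less time served: 98 months − 3 months = 95 months
Minimum 72 months: 95 months meets the minimum, no increase.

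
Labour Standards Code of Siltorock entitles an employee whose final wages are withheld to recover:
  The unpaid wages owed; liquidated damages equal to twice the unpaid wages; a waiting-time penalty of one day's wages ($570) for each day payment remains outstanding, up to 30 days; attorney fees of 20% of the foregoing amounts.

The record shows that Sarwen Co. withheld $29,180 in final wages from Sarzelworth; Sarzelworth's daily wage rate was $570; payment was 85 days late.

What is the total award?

Doubled: 2 × $29,180 = $58,360
Penalty days: min(85, 30) = 30
Waiting-time penalty: 30 × $570 = $17,100
Subtotal: $29,180 + $58,360 + $17,100 = $104,640
Attorney fees: 20% of $104,640 = $20,928
Total award: $104,640 + $20,928 = $125,568

$125,568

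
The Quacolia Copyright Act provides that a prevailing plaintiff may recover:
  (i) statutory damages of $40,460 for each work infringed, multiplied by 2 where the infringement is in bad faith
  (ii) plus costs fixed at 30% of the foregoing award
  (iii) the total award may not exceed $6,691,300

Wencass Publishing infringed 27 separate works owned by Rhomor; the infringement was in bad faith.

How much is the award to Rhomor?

Statutory damages: 27 × $40,460 = $1,092,420
Doubled: 2 × $1,092,420 = $2,184,840
Costs: 30% of $2,184,840 = $655,452
Award plus costs: $2,184,840 + $655,452 = $2,840,292
Cap at $6,691,300: $2,840,292 is within the cap, no reduction.

$2,840,292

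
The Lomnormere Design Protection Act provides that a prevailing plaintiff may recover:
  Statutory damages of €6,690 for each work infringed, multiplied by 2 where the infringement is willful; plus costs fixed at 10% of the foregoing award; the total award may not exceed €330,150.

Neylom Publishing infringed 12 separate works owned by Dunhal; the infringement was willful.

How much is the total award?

Statutory damages: 12 × €6,690 = €80,280
Doubled: 2 × €80,280 = €160,560
Costs: 10% of €160,560 = €16,056
Award plus costs: €160,560 + €16,056 = €176,616
Cap at €330,150: €176,616 is within the cap, no reduction.

€176,616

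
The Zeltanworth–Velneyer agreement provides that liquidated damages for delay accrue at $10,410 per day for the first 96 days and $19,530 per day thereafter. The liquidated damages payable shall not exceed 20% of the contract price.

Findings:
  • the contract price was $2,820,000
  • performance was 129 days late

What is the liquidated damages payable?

First 96 days: 96 × $10,410 = $999,360
Remaining days: (129 − 96) × $19,530 = $644,490
Accrued per-day damages: $999,360 + $644,490 = $1,643,850
Cap: 20% of $2,820,000 = $564,000
Cap at $564,000: $1,643,850 exceeds the cap → $564,000

$564,000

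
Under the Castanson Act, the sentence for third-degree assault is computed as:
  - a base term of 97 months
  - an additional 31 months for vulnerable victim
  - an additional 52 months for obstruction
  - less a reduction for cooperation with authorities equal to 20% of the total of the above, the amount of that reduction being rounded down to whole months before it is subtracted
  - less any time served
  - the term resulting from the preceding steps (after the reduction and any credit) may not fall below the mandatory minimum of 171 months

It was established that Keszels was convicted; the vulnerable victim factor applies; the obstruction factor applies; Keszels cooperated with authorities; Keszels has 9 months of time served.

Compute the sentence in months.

171 months

Vulnerable victim enhancement: +31 months
Obstruction enhancement: +52 months
Adjusted term: 97 months + 31 months + 52 months = 180 months
Cooperation with authorities reduction: 20% of 180 months = 36 months (rounded down)
After reduction: 180 − 36 = 144 months
Less time served: 144 months − 9 months = 135 months
Minimum 171 months: 135 months is below the minimum → 171 months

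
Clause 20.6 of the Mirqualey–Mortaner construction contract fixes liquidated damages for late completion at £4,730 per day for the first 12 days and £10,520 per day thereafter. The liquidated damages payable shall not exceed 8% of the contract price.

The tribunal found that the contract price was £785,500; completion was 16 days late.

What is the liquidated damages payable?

£62,840

First 12 days: 12 × £4,730 = £56,760
Remaining days: (16 − 12) × £10,520 = £42,080
Accrued per-day damages: £56,760 + £42,080 = £98,840
Cap: 8% of £785,500 = £62,840
Cap at £62,840: £98,840 exceeds the cap → £62,840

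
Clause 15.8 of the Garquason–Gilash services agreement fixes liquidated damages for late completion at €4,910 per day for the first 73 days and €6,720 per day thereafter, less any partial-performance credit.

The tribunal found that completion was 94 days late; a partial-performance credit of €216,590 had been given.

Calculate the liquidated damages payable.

Liquidated damages: €282,960

First 73 days: 73 × €4,910 = €358,430
Remaining days: (94 − 73) × €6,720 = €141,120
Accrued per-day damages: €358,430 + €141,120 = €499,550
Less partial-performance credit: €499,550 − €216,590 = €282,960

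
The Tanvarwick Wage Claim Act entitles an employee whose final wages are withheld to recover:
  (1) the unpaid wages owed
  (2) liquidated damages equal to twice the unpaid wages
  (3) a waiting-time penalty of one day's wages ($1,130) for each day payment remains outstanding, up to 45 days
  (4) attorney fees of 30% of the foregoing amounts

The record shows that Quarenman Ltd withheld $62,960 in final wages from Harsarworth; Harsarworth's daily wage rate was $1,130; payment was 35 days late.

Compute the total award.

Doubled: 2 × $62,960 = $125,920
Penalty days: min(35, 45) = 35
Waiting-time penalty: 35 × $1,130 = $39,550
Subtotal: $62,960 + $125,920 + $39,550 = $228,430
Attorney fees: 30% of $228,430 = $68,529
Total award: $228,430 + $68,529 = $296,959

$296,959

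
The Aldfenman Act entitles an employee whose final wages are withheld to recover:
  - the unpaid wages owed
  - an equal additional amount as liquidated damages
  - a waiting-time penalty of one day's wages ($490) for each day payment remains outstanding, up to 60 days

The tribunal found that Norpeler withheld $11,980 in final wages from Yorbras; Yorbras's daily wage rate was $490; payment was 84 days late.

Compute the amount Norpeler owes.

Liquidated damages (equal amount): $11,980
Penalty days: min(84, 60) = 60
Waiting-time penalty: 60 × $490 = $29,400
Total award: $11,980 + $11,980 + $29,400 = $53,360

$53,360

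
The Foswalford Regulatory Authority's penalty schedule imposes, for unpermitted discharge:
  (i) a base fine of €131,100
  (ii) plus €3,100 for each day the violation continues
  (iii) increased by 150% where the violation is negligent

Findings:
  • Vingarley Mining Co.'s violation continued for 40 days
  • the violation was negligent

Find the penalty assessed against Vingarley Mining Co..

Per-day component: 40 × €3,100 = €124,000
Base plus per-day: €131,100 + €124,000 = €255,100
Enhancement: 150% of €255,100 = €382,650
Enhanced fine: €255,100 + €382,650 = €637,750

€637,750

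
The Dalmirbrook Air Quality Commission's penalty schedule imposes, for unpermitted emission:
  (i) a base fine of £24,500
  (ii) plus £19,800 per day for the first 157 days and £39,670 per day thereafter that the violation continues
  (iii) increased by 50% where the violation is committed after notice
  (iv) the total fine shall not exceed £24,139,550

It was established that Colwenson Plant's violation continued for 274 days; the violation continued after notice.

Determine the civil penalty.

First 157 days: 157 × £19,800 = £3,108,600
Remaining days: (274 − 157) × £39,670 = £4,641,390
Per-day component: £3,108,600 + £4,641,390 = £7,749,990
Base plus per-day: £24,500 + £7,749,990 = £7,774,490
Enhancement: 50% of £7,774,490 = £3,887,245
Enhanced fine: £7,774,490 + £3,887,245 = £11,661,735
Cap at £24,139,550: £11,661,735 is within the cap, no reduction.

£11,661,735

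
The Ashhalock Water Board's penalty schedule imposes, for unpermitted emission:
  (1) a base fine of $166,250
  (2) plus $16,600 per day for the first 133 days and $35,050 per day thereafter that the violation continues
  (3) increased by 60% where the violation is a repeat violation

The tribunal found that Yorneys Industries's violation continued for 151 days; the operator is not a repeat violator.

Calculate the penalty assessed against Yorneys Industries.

$3,004,950

First 133 days: 133 × $16,600 = $2,207,800
Remaining days: (151 − 133) × $35,050 = $630,900
Per-day component: $2,207,800 + $630,900 = $2,838,700
Base plus per-day: $166,250 + $2,838,700 = $3,004,950
The operator is not a repeat violator: no 60% increase.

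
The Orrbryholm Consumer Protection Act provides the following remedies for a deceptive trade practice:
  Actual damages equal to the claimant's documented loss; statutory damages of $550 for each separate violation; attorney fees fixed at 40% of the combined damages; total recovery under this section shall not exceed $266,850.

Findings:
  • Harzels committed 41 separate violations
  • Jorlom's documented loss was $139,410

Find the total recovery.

Total recovery: $226,744

Statutory damages: 41 × $550 = $22,550
Combined damages: $139,410 + $22,550 = $161,960
Attorney fees: 40% of $161,960 = $64,784
Total before cap: $161,960 + $64,784 = $226,744
Cap at $266,850: $226,744 is within the cap, no reduction.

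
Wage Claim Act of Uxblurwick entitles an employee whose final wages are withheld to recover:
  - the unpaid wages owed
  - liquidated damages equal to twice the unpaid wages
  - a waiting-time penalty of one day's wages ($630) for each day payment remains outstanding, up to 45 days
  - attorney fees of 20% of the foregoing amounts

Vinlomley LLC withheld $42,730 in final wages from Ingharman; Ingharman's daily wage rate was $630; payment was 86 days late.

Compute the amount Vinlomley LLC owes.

$187,848

Doubled: 2 × $42,730 = $85,460
Penalty days: min(86, 45) = 45
Waiting-time penalty: 45 × $630 = $28,350
Subtotal: $42,730 + $85,460 + $28,350 = $156,540
Attorney fees: 20% of $156,540 = $31,308
Total award: $156,540 + $31,308 = $187,848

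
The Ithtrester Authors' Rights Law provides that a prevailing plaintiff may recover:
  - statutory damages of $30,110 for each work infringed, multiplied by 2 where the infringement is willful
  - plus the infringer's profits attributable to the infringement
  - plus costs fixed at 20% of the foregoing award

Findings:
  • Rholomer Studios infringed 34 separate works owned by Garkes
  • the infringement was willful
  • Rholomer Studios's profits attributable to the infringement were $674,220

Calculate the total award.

$3,266,040

Statutory damages: 34 × $30,110 = $1,023,740
Doubled: 2 × $1,023,740 = $2,047,480
Combined award: $2,047,480 + $674,220 = $2,721,700
Costs: 20% of $2,721,700 = $544,340
Award plus costs: $2,721,700 + $544,340 = $3,266,040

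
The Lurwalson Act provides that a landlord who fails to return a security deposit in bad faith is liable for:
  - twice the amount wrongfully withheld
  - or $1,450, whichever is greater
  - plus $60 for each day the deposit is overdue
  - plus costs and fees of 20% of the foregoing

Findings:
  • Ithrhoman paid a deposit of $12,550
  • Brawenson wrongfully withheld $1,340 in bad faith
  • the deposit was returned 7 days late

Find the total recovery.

$3,720

Doubled: 2 × $1,340 = $2,680
Minimum $1,450: $2,680 meets the minimum, no increase.
Late-return penalty: 7 × $60 = $420
Damages plus late penalty: $2,680 + $420 = $3,100
Costs and fees: 20% of $3,100 = $620
Total recovery: $3,100 + $620 = $3,720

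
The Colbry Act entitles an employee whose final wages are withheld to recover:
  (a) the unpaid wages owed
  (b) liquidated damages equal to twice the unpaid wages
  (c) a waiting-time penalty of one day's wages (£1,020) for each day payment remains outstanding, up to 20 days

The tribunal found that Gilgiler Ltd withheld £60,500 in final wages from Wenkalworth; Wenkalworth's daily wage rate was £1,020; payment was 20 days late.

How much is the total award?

Doubled: 2 × £60,500 = £121,000
Penalty days: min(20, 20) = 20
Waiting-time penalty: 20 × £1,020 = £20,400
Total award: £60,500 + £121,000 + £20,400 = £201,900

Total award: £201,900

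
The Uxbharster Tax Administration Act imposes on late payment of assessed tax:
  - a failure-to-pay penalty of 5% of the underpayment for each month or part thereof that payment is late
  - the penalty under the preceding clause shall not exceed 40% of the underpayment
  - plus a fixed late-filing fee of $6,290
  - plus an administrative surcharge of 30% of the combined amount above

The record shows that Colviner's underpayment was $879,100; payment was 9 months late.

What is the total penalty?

Accrued rate: 5% × 9 = 45%, capped at 40% → 40%
Failure-to-pay penalty: 40% of $879,100 = $351,640
Penalty before surcharge: $351,640 + $6,290 = $357,930
Administrative surcharge: 30% of $357,930 = $107,379
Total penalty: $357,930 + $107,379 = $465,309

$465,309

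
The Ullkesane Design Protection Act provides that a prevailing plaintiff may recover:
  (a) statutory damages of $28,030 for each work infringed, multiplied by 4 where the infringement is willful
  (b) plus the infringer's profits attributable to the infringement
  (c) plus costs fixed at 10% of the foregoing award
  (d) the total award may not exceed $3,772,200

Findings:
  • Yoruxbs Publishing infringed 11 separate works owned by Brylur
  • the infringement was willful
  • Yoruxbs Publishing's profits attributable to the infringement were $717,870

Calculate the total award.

Statutory damages: 11 × $28,030 = $308,330
Multiplied by 4: 4 × $308,330 = $1,233,320
Combined award: $1,233,320 + $717,870 = $1,951,190
Costs: 10% of $1,951,190 = $195,119
Award plus costs: $1,951,190 + $195,119 = $2,146,309
Cap at $3,772,200: $2,146,309 is within the cap, no reduction.

$2,146,309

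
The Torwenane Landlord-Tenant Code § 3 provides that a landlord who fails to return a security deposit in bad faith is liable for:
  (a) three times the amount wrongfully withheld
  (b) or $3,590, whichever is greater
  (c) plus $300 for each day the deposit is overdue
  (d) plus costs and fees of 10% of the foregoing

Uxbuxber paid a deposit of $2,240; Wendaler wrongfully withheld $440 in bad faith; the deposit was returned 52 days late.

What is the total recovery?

Trebled: 3 × $440 = $1,320
Minimum $3,590: $1,320 is below the minimum → $3,590
Late-return penalty: 52 × $300 = $15,600
Damages plus late penalty: $3,590 + $15,600 = $19,190
Costs and fees: 10% of $19,190 = $1,919
Total recovery: $19,190 + $1,919 = $21,109

$21,109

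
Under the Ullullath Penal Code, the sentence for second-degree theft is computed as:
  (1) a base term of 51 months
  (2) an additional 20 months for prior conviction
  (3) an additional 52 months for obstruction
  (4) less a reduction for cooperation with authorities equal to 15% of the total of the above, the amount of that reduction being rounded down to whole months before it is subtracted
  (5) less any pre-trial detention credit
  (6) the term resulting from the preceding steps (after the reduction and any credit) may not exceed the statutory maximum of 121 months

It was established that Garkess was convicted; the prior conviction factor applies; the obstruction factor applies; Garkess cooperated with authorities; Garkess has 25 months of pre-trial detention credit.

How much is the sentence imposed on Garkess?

80 months

Prior conviction enhancement: +20 months
Obstruction enhancement: +52 months
Adjusted term: 51 months + 20 months + 52 months = 123 months
Cooperation with authorities reduction: 15% of 123 months = 18 months (rounded down)
After reduction: 123 − 18 = 105 months
Less pre-trial detention credit: 105 months − 25 months = 80 months
Cap at 121 months: 80 months is within the cap, no reduction.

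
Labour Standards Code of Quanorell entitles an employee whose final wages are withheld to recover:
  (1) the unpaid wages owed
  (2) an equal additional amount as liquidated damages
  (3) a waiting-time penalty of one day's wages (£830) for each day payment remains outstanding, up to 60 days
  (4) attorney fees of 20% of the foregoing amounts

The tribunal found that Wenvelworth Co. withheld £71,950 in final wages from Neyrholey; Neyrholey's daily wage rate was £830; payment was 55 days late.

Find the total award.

Total award: £227,460

Liquidated damages (equal amount): £71,950
Penalty days: min(55, 60) = 55
Waiting-time penalty: 55 × £830 = £45,650
Subtotal: £71,950 + £71,950 + £45,650 = £189,550
Attorney fees: 20% of £189,550 = £37,910
Total award: £189,550 + £37,910 = £227,460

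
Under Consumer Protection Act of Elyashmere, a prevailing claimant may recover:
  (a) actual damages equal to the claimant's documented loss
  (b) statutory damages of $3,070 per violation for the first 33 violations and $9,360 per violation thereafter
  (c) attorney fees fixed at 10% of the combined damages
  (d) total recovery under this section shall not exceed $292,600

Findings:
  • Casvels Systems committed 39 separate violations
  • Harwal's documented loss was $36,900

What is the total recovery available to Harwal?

First 33 violations: 33 × $3,070 = $101,310
Remaining violations: (39 − 33) × $9,360 = $56,160
Statutory damages: $101,310 + $56,160 = $157,470
Combined damages: $36,900 + $157,470 = $194,370
Attorney fees: 10% of $194,370 = $19,437
Total before cap: $194,370 + $19,437 = $213,807
Cap at $292,600: $213,807 is within the cap, no reduction.

$213,807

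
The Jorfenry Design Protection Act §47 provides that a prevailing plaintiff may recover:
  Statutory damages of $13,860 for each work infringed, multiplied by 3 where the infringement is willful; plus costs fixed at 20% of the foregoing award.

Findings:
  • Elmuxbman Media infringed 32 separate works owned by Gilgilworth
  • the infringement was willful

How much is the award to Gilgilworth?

Statutory damages: 32 × $13,860 = $443,520
Trebled: 3 × $443,520 = $1,330,560
Costs: 20% of $1,330,560 = $266,112
Award plus costs: $1,330,560 + $266,112 = $1,596,672

$1,596,672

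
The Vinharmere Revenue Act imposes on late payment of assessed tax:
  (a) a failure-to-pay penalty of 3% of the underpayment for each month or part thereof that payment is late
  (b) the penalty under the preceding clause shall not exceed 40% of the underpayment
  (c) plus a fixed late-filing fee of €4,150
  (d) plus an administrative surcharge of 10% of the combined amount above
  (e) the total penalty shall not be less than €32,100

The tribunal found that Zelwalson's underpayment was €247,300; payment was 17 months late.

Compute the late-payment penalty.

€113,377

Accrued rate: 3% × 17 = 51%, capped at 40% → 40%
Failure-to-pay penalty: 40% of €247,300 = €98,920
Penalty before surcharge: €98,920 + €4,150 = €103,070
Administrative surcharge: 10% of €103,070 = €10,307
Total penalty: €103,070 + €10,307 = €113,377
Minimum €32,100: €113,377 meets the minimum, no increase.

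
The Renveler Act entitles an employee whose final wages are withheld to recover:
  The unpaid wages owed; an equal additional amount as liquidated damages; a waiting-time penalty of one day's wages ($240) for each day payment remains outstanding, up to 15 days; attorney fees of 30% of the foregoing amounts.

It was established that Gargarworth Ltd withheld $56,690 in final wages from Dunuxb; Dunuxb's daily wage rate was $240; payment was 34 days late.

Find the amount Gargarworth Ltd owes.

$152,074

Liquidated damages (equal amount): $56,690
Penalty days: min(34, 15) = 15
Waiting-time penalty: 15 × $240 = $3,600
Subtotal: $56,690 + $56,690 + $3,600 = $116,980
Attorney fees: 30% of $116,980 = $35,094
Total award: $116,980 + $35,094 = $152,074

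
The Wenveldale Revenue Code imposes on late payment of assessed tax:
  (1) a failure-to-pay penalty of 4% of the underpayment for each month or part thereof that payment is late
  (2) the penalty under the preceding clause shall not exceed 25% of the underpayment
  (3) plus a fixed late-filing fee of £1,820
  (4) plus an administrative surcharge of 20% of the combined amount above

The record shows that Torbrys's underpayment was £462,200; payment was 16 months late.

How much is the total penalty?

£140,844

Accrued rate: 4% × 16 = 64%, capped at 25% → 25%
Failure-to-pay penalty: 25% of £462,200 = £115,550
Penalty before surcharge: £115,550 + £1,820 = £117,370
Administrative surcharge: 20% of £117,370 = £23,474
Total penalty: £117,370 + £23,474 = £140,844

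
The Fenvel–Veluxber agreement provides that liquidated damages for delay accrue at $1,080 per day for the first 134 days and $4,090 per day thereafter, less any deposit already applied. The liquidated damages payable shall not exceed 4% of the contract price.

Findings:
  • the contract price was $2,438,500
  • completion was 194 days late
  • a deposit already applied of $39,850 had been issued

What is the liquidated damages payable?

First 134 days: 134 × $1,080 = $144,720
Remaining days: (194 − 134) × $4,090 = $245,400
Accrued per-day damages: $144,720 + $245,400 = $390,120
Less deposit already applied: $390,120 − $39,850 = $350,270
Cap: 4% of $2,438,500 = $97,540
Cap at $97,540: $350,270 exceeds the cap → $97,540

$97,540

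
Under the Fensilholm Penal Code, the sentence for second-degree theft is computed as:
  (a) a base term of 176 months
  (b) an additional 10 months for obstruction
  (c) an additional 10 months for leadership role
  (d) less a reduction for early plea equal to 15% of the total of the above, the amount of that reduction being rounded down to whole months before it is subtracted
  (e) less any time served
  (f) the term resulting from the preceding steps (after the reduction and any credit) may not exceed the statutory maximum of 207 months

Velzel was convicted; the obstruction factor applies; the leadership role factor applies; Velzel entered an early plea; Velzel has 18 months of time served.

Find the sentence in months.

Obstruction enhancement: +10 months
Leadership role enhancement: +10 months
Adjusted term: 176 months + 10 months + 10 months = 196 months
Early plea reduction: 15% of 196 months = 29 months (rounded down)
After reduction: 196 − 29 = 167 months
Less time served: 167 months − 18 months = 149 months
Cap at 207 months: 149 months is within the cap, no reduction.

149 months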